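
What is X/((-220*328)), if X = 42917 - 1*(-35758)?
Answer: -15735/14432 ≈ -1.0903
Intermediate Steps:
X = 78675 (X = 42917 + 35758 = 78675)
X/((-220*328)) = 78675/((-220*328)) = 78675/(-72160) = 78675*(-1/72160) = -15735/14432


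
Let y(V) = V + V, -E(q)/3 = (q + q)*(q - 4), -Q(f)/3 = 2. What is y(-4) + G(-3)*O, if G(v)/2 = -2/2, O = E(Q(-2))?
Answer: 712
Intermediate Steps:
Q(f) = -6 (Q(f) = -3*2 = -6)
E(q) = -6*q*(-4 + q) (E(q) = -3*(q + q)*(q - 4) = -3*2*q*(-4 + q) = -6*q*(-4 + q))
O = -360 (O = 6*(-6)*(4 - 1*(-6)) = 6*(-6)*(4 + 6) = 6*(-6)*10 = -360)
G(v) = -2 (G(v) = 2*(-2/2) = 2*(-2*½) = 2*(-1) = -2)
y(V) = 2*V
y(-4) + G(-3)*O = 2*(-4) - 2*(-360) = -8 + 720 = 712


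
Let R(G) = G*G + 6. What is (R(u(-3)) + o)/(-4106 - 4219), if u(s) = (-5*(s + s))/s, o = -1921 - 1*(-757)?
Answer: 1058/8325 ≈ 0.12709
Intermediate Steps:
o = -1164 (o = -1921 + 757 = -1164)
u(s) = -10 (u(s) = (-10*s)/s = -10)
R(G) = 6 + G**2 (R(G) = G**2 + 6 = 6 + G**2)
(R(u(-3)) + o)/(-4106 - 4219) = ((6 + (-10)**2) - 1164)/(-4106 - 4219) = ((6 + 100) - 1164)/(-8325) = (106 - 1164)*(-1/8325) = -1058*(-1/8325) = 1058/8325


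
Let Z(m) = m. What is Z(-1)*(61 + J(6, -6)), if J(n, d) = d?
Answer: -55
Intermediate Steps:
Z(-1)*(61 + J(6, -6)) = -(61 - 6) = -1*55 = -55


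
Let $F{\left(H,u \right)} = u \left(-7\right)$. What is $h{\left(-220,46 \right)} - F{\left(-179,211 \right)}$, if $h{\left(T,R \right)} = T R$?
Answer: $-8643$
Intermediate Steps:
$h{\left(T,R \right)} = R T$
$F{\left(H,u \right)} = - 7 u$
$h{\left(-220,46 \right)} - F{\left(-179,211 \right)} = 46 \left(-220\right) - \left(-7\right) 211 = -10120 - -1477 = -10120 + 1477 = -8643$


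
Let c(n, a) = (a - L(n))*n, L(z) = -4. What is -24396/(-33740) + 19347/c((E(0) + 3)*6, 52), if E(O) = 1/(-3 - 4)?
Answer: 11269799/539840 ≈ 20.876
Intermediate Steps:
E(O) = -1/7 (E(O) = 1/(-7) = -1/7)
c(n, a) = n*(4 + a) (c(n, a) = (a - 1*(-4))*n = (a + 4)*n = (4 + a)*n = n*(4 + a))
-24396/(-33740) + 19347/c((E(0) + 3)*6, 52) = -24396/(-33740) + 19347/((((-1/7 + 3)*6)*(4 + 52))) = -24396*(-1/33740) + 19347/((((20/7)*6)*56)) = 6099/8435 + 19347/(((120/7)*56)) = 6099/8435 + 19347/960 = 6099/8435 + 19347*(1/960) = 6099/8435 + 6449/320 = 11269799/539840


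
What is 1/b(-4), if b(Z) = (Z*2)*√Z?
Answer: I/16 ≈ 0.0625*I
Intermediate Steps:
b(Z) = 2*Z^(3/2) (b(Z) = (2*Z)*√Z = 2*Z^(3/2))
1/b(-4) = 1/(2*(-4)^(3/2)) = 1/(2*(-8*I)) = 1/(-16*I) = I/16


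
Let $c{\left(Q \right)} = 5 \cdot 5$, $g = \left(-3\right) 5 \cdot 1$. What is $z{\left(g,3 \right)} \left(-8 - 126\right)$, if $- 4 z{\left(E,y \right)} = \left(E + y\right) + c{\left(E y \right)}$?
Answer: $\frac{871}{2} \approx 435.5$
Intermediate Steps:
$g = -15$ ($g = \left(-15\right) 1 = -15$)
$c{\left(Q \right)} = 25$
$z{\left(E,y \right)} = - \frac{25}{4} - \frac{E}{4} - \frac{y}{4}$ ($z{\left(E,y \right)} = - \frac{\left(E + y\right) + 25}{4} = - \frac{25 + E + y}{4} = - \frac{25}{4} - \frac{E}{4} - \frac{y}{4}$)
$z{\left(g,3 \right)} \left(-8 - 126\right) = \left(- \frac{25}{4} - - \frac{15}{4} - \frac{3}{4}\right) \left(-8 - 126\right) = \left(- \frac{25}{4} + \frac{15}{4} - \frac{3}{4}\right) \left(-134\right) = \left(- \frac{13}{4}\right) \left(-134\right) = \frac{871}{2}$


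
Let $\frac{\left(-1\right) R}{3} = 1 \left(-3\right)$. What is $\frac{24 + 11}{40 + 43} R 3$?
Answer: $\frac{945}{83} \approx 11.386$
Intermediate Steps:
$R = 9$ ($R = - 3 \cdot 1 \left(-3\right) = \left(-3\right) \left(-3\right) = 9$)
$\frac{24 + 11}{40 + 43} R 3 = \frac{24 + 11}{40 + 43} \cdot 9 \cdot 3 = \frac{35}{83} \cdot 9 \cdot 3 = \frac{315}{83} \cdot 3 = \frac{945}{83}$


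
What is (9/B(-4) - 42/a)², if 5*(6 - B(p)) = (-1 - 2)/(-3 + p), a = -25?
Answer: 3389281/330625 ≈ 10.251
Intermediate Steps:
B(p) = 6 + 3/(5*(-3 + p)) (B(p) = 6 - (-1 - 2)/(5*(-3 + p)) = 6 - (-3)/(5*(-3 + p)) = 6 + 3/(5*(-3 + p)))
(9/B(-4) - 42/a)² = (9/((3*(-29 + 10*(-4))/(5*(-3 - 4)))) - 42/(-25))² = (9/(((⅗)*(-29 - 40)/(-7))) - 42*(-1/25))² = (9/(((⅗)*(-⅐)*(-69))) + 42/25)² = (9/(207/35) + 42/25)² = (9*(35/207) + 42/25)² = (35/23 + 42/25)² = (1841/575)² = 3389281/330625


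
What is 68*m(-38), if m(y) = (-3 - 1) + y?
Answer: -2856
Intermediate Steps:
m(y) = -4 + y
68*m(-38) = 68*(-4 - 38) = 68*(-42) = -2856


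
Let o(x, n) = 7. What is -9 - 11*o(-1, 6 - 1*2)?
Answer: -86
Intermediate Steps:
-9 - 11*o(-1, 6 - 1*2) = -9 - 11*7 = -9 - 77 = -86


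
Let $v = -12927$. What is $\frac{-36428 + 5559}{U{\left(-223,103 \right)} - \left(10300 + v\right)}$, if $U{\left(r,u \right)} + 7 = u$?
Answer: $- \frac{30869}{2723} \approx -11.336$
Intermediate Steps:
$U{\left(r,u \right)} = -7 + u$
$\frac{-36428 + 5559}{U{\left(-223,103 \right)} - \left(10300 + v\right)} = \frac{-36428 + 5559}{\left(-7 + 103\right) - -2627} = - \frac{30869}{96 + \left(-10300 + 12927\right)} = - \frac{30869}{96 + 2627} = - \frac{30869}{2723}$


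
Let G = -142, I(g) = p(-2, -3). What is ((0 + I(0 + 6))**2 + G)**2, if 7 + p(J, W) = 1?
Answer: 11236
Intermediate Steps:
p(J, W) = -6 (p(J, W) = -7 + 1 = -6)
I(g) = -6
((0 + I(0 + 6))**2 + G)**2 = ((0 - 6)**2 - 142)**2 = ((-6)**2 - 142)**2 = (36 - 142)**2 = (-106)**2 = 11236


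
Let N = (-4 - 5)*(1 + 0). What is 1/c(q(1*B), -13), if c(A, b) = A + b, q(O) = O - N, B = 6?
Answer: ½ ≈ 0.50000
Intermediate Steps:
N = -9 (N = -9*1 = -9)
q(O) = 9 + O (q(O) = O - 1*(-9) = O + 9 = 9 + O)
1/c(q(1*B), -13) = 1/((9 + 1*6) - 13) = 1/((9 + 6) - 13) = 1/(15 - 13) = 1/2 = ½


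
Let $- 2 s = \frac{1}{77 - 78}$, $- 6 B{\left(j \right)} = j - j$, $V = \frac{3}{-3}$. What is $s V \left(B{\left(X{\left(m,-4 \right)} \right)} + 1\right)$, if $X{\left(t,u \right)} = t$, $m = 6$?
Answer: $- \frac{1}{2} \approx -0.5$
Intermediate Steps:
$V = -1$ ($V = 3 \left(- \frac{1}{3}\right) = -1$)
$B{\left(j \right)} = 0$ ($B{\left(j \right)} = - \frac{j - j}{6} = \left(- \frac{1}{6}\right) 0 = 0$)
$s = \frac{1}{2}$ ($s = - \frac{1}{2 \left(77 - 78\right)} = - \frac{1}{2 \left(-1\right)} = \left(- \frac{1}{2}\right) \left(-1\right) = \frac{1}{2} \approx 0.5$)
$s V \left(B{\left(X{\left(m,-4 \right)} \right)} + 1\right) = \frac{\left(-1\right) \left(0 + 1\right)}{2} = \frac{\left(-1\right) 1}{2} = \frac{1}{2} \left(-1\right) = - \frac{1}{2}$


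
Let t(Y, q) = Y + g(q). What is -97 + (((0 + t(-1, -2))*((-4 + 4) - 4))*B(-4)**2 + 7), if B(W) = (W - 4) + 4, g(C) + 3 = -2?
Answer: 294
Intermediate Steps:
g(C) = -5 (g(C) = -3 - 2 = -5)
t(Y, q) = -5 + Y (t(Y, q) = Y - 5 = -5 + Y)
B(W) = W (B(W) = (-4 + W) + 4 = W)
-97 + (((0 + t(-1, -2))*((-4 + 4) - 4))*B(-4)**2 + 7) = -97 + (((0 + (-5 - 1))*((-4 + 4) - 4))*(-4)**2 + 7) = -97 + (((0 - 6)*(0 - 4))*16 + 7) = -97 + (-6*(-4)*16 + 7) = -97 + (24*16 + 7) = -97 + (384 + 7) = -97 + 391 = 294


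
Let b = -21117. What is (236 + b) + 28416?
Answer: 7535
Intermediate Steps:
(236 + b) + 28416 = (236 - 21117) + 28416 = -20881 + 28416 = 7535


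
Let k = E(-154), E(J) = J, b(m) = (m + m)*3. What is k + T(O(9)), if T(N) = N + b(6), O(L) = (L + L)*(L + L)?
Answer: 206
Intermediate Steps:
b(m) = 6*m (b(m) = (2*m)*3 = 6*m)
O(L) = 4*L² (O(L) = (2*L)*(2*L) = 4*L²)
T(N) = 36 + N (T(N) = N + 6*6 = N + 36 = 36 + N)
k = -154
k + T(O(9)) = -154 + (36 + 4*9²) = -154 + (36 + 4*81) = -154 + (36 + 324) = -154 + 360 = 206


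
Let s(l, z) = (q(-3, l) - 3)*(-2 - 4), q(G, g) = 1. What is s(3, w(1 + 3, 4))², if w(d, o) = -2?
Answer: 144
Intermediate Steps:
s(l, z) = 12 (s(l, z) = (1 - 3)*(-2 - 4) = -2*(-6) = 12)
s(3, w(1 + 3, 4))² = 12² = 144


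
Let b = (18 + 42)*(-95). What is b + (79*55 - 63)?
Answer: -1418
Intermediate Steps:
b = -5700 (b = 60*(-95) = -5700)
b + (79*55 - 63) = -5700 + (79*55 - 63) = -5700 + (4345 - 63) = -5700 + 4282 = -1418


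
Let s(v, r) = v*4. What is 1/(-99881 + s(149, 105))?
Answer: -1/99285 ≈ -1.0072e-5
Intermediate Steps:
s(v, r) = 4*v
1/(-99881 + s(149, 105)) = 1/(-99881 + 4*149) = 1/(-99881 + 596) = 1/(-99285) = -1/99285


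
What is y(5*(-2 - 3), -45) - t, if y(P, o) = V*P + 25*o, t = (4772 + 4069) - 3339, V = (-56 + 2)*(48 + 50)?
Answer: 125673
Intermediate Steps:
V = -5292 (V = -54*98 = -5292)
t = 5502 (t = 8841 - 3339 = 5502)
y(P, o) = -5292*P + 25*o
y(5*(-2 - 3), -45) - t = (-26460*(-2 - 3) + 25*(-45)) - 1*5502 = (-26460*(-5) - 1125) - 5502 = (-5292*(-25) - 1125) - 5502 = (132300 - 1125) - 5502 = 131175 - 5502 = 125673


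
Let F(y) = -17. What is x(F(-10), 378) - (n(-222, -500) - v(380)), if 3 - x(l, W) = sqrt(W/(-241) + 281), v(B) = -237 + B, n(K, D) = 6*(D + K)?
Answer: 4478 - sqrt(16229663)/241 ≈ 4461.3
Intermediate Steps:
n(K, D) = 6*D + 6*K
x(l, W) = 3 - sqrt(281 - W/241) (x(l, W) = 3 - sqrt(W/(-241) + 281) = 3 - sqrt(W*(-1/241) + 281) = 3 - sqrt(-W/241 + 281) = 3 - sqrt(281 - W/241))
x(F(-10), 378) - (n(-222, -500) - v(380)) = (3 - sqrt(16320761 - 241*378)/241) - ((6*(-500) + 6*(-222)) - (-237 + 380)) = (3 - sqrt(16320761 - 91098)/241) - ((-3000 - 1332) - 1*143) = (3 - sqrt(16229663)/241) - (-4332 - 143) = (3 - sqrt(16229663)/241) - 1*(-4475) = (3 - sqrt(16229663)/241) + 4475 = 4478 - sqrt(16229663)/241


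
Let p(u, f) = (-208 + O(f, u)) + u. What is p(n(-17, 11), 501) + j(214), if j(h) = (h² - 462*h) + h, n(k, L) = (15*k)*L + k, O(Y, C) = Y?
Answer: -55387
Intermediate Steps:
n(k, L) = k + 15*L*k (n(k, L) = 15*L*k + k = k + 15*L*k)
p(u, f) = -208 + f + u (p(u, f) = (-208 + f) + u = -208 + f + u)
j(h) = h² - 461*h
p(n(-17, 11), 501) + j(214) = (-208 + 501 - 17*(1 + 15*11)) + 214*(-461 + 214) = (-208 + 501 - 17*(1 + 165)) + 214*(-247) = (-208 + 501 - 17*166) - 52858 = (-208 + 501 - 2822) - 52858 = -2529 - 52858 = -55387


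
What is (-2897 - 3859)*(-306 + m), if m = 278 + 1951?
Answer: -12991788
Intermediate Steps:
m = 2229
(-2897 - 3859)*(-306 + m) = (-2897 - 3859)*(-306 + 2229) = -6756*1923 = -12991788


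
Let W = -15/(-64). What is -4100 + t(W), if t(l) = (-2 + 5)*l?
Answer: -262355/64 ≈ -4099.3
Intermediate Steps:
W = 15/64 (W = -15*(-1/64) = 15/64 ≈ 0.23438)
t(l) = 3*l
-4100 + t(W) = -4100 + 3*(15/64) = -4100 + 45/64 = -262355/64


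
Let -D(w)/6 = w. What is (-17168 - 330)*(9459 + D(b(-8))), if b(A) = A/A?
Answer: -165408594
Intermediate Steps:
b(A) = 1
D(w) = -6*w
(-17168 - 330)*(9459 + D(b(-8))) = (-17168 - 330)*(9459 - 6*1) = -17498*(9459 - 6) = -17498*9453 = -165408594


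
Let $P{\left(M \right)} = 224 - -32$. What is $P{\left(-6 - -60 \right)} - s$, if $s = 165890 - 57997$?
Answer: $-107637$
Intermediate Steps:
$P{\left(M \right)} = 256$ ($P{\left(M \right)} = 224 + 32 = 256$)
$s = 107893$
$P{\left(-6 - -60 \right)} - s = 256 - 107893 = -107637$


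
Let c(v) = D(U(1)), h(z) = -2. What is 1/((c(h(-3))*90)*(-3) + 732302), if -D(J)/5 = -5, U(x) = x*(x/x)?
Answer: 1/725552 ≈ 1.3783e-6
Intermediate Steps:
U(x) = x (U(x) = x*1 = x)
D(J) = 25 (D(J) = -5*(-5) = 25)
c(v) = 25
1/((c(h(-3))*90)*(-3) + 732302) = 1/((25*90)*(-3) + 732302) = 1/(2250*(-3) + 732302) = 1/(-6750 + 732302) = 1/725552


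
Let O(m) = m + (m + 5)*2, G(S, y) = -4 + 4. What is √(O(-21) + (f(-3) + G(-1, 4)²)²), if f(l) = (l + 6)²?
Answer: 2*√7 ≈ 5.2915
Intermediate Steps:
G(S, y) = 0
O(m) = 10 + 3*m (O(m) = m + (5 + m)*2 = m + (10 + 2*m) = 10 + 3*m)
f(l) = (6 + l)²
√(O(-21) + (f(-3) + G(-1, 4)²)²) = √((10 + 3*(-21)) + ((6 - 3)² + 0²)²) = √((10 - 63) + (3² + 0)²) = √(-53 + (9 + 0)²) = √(-53 + 9²) = √(-53 + 81) = √28 = 2*√7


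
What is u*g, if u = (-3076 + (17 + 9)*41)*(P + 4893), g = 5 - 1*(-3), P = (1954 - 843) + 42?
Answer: -97219680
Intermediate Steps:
P = 1153 (P = 1111 + 42 = 1153)
g = 8 (g = 5 + 3 = 8)
u = -12152460 (u = (-3076 + (17 + 9)*41)*(1153 + 4893) = (-3076 + 26*41)*6046 = (-3076 + 1066)*6046 = -2010*6046 = -12152460)
u*g = -12152460*8 = -97219680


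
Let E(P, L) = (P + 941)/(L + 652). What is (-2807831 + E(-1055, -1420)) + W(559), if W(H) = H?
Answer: -359330797/128 ≈ -2.8073e+6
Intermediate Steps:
E(P, L) = (941 + P)/(652 + L)
(-2807831 + E(-1055, -1420)) + W(559) = (-2807831 + (941 - 1055)/(652 - 1420)) + 559 = (-2807831 - 114/(-768)) + 559 = (-2807831 - 1/768*(-114)) + 559 = (-2807831 + 19/128) + 559 = -359402349/128 + 559 = -359330797/128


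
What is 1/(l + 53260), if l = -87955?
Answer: -1/34695 ≈ -2.8823e-5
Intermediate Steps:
1/(l + 53260) = 1/(-87955 + 53260) = 1/(-34695) = -1/34695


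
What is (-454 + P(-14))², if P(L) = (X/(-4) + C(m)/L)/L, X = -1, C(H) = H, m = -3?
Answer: 31677236361/153664 ≈ 2.0615e+5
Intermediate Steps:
P(L) = (¼ - 3/L)/L (P(L) = (-1/(-4) - 3/L)/L = (-1*(-¼) - 3/L)/L = (¼ - 3/L)/L)
(-454 + P(-14))² = (-454 + (¼)*(-12 - 14)/(-14)²)² = (-454 + (¼)*(1/196)*(-26))² = (-454 - 13/392)² = (-177981/392)² = 31677236361/153664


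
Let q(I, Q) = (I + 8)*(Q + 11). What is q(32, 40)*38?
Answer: 77520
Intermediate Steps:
q(I, Q) = (8 + I)*(11 + Q)
q(32, 40)*38 = (88 + 8*40 + 11*32 + 32*40)*38 = (88 + 320 + 352 + 1280)*38 = 2040*38 = 77520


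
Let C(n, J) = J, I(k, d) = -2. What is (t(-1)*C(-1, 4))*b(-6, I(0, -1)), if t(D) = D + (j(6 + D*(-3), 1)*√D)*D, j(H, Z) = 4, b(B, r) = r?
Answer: 8 + 32*I ≈ 8.0 + 32.0*I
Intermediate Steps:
t(D) = D + 4*D^(3/2) (t(D) = D + (4*√D)*D = D + 4*D^(3/2))
(t(-1)*C(-1, 4))*b(-6, I(0, -1)) = ((-1 + 4*(-1)^(3/2))*4)*(-2) = ((-1 + 4*(-I))*4)*(-2) = ((-1 - 4*I)*4)*(-2) = (-4 - 16*I)*(-2) = 8 + 32*I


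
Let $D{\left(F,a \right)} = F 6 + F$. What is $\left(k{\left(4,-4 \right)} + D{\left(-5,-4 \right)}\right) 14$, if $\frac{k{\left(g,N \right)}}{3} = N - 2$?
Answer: $-742$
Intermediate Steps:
$k{\left(g,N \right)} = -6 + 3 N$ ($k{\left(g,N \right)} = 3 \left(N - 2\right) = 3 \left(-2 + N\right) = -6 + 3 N$)
$D{\left(F,a \right)} = 7 F$ ($D{\left(F,a \right)} = 6 F + F = 7 F$)
$\left(k{\left(4,-4 \right)} + D{\left(-5,-4 \right)}\right) 14 = \left(\left(-6 + 3 \left(-4\right)\right) + 7 \left(-5\right)\right) 14 = \left(\left(-6 - 12\right) - 35\right) 14 = \left(-18 - 35\right) 14 = \left(-53\right) 14 = -742$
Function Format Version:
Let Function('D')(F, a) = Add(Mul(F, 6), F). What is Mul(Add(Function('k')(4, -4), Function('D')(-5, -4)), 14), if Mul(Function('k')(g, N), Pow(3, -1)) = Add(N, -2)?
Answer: -742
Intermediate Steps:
Function('k')(g, N) = Add(-6, Mul(3, N)) (Function('k')(g, N) = Mul(3, Add(N, -2)) = Mul(3, Add(-2, N)) = Add(-6, Mul(3, N)))
Function('D')(F, a) = Mul(7, F) (Function('D')(F, a) = Add(Mul(6, F), F) = Mul(7, F))
Mul(Add(Function('k')(4, -4), Function('D')(-5, -4)), 14) = Mul(Add(Add(-6, Mul(3, -4)), Mul(7, -5)), 14) = Mul(Add(Add(-6, -12), -35), 14) = Mul(Add(-18, -35), 14) = Mul(-53, 14) = -742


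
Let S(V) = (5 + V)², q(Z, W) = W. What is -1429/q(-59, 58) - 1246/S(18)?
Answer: -828209/30682 ≈ -26.993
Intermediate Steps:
-1429/q(-59, 58) - 1246/S(18) = -1429/58 - 1246/(5 + 18)² = -1429*1/58 - 1246/(23²) = -1429/58 - 1246/529 = -828209/30682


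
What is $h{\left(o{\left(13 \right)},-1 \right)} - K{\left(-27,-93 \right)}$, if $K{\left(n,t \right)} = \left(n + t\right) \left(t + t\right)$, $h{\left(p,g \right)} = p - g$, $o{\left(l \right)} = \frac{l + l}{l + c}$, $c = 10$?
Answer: $- \frac{513311}{23} \approx -22318.0$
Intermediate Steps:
$o{\left(l \right)} = \frac{2 l}{10 + l}$ ($o{\left(l \right)} = \frac{l + l}{l + 10} = \frac{2 l}{10 + l}$)
$K{\left(n,t \right)} = 2 t \left(n + t\right)$ ($K{\left(n,t \right)} = \left(n + t\right) 2 t = 2 t \left(n + t\right)$)
$h{\left(o{\left(13 \right)},-1 \right)} - K{\left(-27,-93 \right)} = \left(2 \cdot 13 \frac{1}{10 + 13} - -1\right) - 2 \left(-93\right) \left(-27 - 93\right) = \left(2 \cdot 13 \cdot \frac{1}{23} + 1\right) - 2 \left(-93\right) \left(-120\right) = \left(2 \cdot 13 \cdot \frac{1}{23} + 1\right) - 22320 = \left(\frac{26}{23} + 1\right) - 22320 = \frac{49}{23} - 22320 = - \frac{513311}{23}$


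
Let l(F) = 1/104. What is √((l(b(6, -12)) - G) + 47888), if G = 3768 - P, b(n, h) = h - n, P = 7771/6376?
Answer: √18945712128590/20722 ≈ 210.05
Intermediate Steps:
P = 7771/6376 (P = 7771*(1/6376) = 7771/6376 ≈ 1.2188)
G = 24016997/6376 (G = 3768 - 1*7771/6376 = 3768 - 7771/6376 = 24016997/6376 ≈ 3766.8)
l(F) = 1/104
√((l(b(6, -12)) - G) + 47888) = √((1/104 - 1*24016997/6376) + 47888) = √((1/104 - 24016997/6376) + 47888) = √(-78055041/20722 + 47888) = √(914280095/20722) = √18945712128590/20722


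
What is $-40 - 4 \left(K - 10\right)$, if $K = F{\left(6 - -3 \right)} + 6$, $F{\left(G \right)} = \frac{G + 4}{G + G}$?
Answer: $- \frac{242}{9} \approx -26.889$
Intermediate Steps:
$F{\left(G \right)} = \frac{4 + G}{2 G}$
$K = \frac{121}{18}$ ($K = \frac{4 + \left(6 - -3\right)}{2 \left(6 - -3\right)} + 6 = \frac{4 + \left(6 + 3\right)}{2 \left(6 + 3\right)} + 6 = \frac{4 + 9}{2 \cdot 9} + 6 = \frac{1}{2} \cdot \frac{1}{9} \cdot 13 + 6 = \frac{13}{18} + 6 = \frac{121}{18} \approx 6.7222$)
$-40 - 4 \left(K - 10\right) = -40 - 4 \left(\frac{121}{18} - 10\right) = -40 - - \frac{118}{9} = -40 + \frac{118}{9} = - \frac{242}{9}$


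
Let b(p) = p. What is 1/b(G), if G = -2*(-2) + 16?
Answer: 1/20 ≈ 0.050000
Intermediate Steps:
G = 20 (G = 4 + 16 = 20)
1/b(G) = 1/20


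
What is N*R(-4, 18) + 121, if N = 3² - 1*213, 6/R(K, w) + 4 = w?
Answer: 235/7 ≈ 33.571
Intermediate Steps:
R(K, w) = 6/(-4 + w)
N = -204 (N = 9 - 213 = -204)
N*R(-4, 18) + 121 = -1224/(-4 + 18) + 121 = -1224/14 + 121 = -204*3/7 + 121 = -612/7 + 121 = 235/7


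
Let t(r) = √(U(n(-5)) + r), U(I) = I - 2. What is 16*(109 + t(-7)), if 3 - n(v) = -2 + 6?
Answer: 1744 + 16*I*√10 ≈ 1744.0 + 50.596*I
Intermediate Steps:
n(v) = -1 (n(v) = 3 - (-2 + 6) = 3 - 1*4 = 3 - 4 = -1)
U(I) = -2 + I
t(r) = √(-3 + r) (t(r) = √((-2 - 1) + r) = √(-3 + r))
16*(109 + t(-7)) = 16*(109 + √(-3 - 7)) = 16*(109 + √(-10)) = 16*(109 + I*√10) = 1744 + 16*I*√10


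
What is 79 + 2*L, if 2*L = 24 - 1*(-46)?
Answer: 149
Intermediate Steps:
L = 35 (L = (24 - 1*(-46))/2 = (24 + 46)/2 = (½)*70 = 35)
79 + 2*L = 79 + 2*35 = 79 + 70 = 149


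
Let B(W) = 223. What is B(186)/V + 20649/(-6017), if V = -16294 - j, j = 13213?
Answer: -610631834/177543619 ≈ -3.4393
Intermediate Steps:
V = -29507 (V = -16294 - 1*13213 = -16294 - 13213 = -29507)
B(186)/V + 20649/(-6017) = 223/(-29507) + 20649/(-6017) = 223*(-1/29507) + 20649*(-1/6017) = -223/29507 - 20649/6017 = -610631834/177543619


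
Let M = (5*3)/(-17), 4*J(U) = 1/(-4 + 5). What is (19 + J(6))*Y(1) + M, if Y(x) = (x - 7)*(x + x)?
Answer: -3942/17 ≈ -231.88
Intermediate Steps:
Y(x) = 2*x*(-7 + x) (Y(x) = (-7 + x)*(2*x) = 2*x*(-7 + x))
J(U) = ¼ (J(U) = 1/(4*(-4 + 5)) = (¼)/1 = (¼)*1 = ¼)
M = -15/17 (M = 15*(-1/17) = -15/17 ≈ -0.88235)
(19 + J(6))*Y(1) + M = (19 + ¼)*(2*1*(-7 + 1)) - 15/17 = 77*(2*1*(-6))/4 - 15/17 = (77/4)*(-12) - 15/17 = -231 - 15/17 = -3942/17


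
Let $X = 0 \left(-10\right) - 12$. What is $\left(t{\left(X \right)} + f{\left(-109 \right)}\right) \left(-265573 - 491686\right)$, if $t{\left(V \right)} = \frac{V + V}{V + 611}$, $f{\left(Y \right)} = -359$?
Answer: $\frac{162859906835}{599} \approx 2.7189 \cdot 10^{8}$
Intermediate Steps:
$X = -12$ ($X = 0 - 12 = -12$)
$t{\left(V \right)} = \frac{2 V}{611 + V}$
$\left(t{\left(X \right)} + f{\left(-109 \right)}\right) \left(-265573 - 491686\right) = \left(2 \left(-12\right) \frac{1}{611 - 12} - 359\right) \left(-265573 - 491686\right) = \left(2 \left(-12\right) \frac{1}{599} - 359\right) \left(-757259\right) = \left(- \frac{24}{599} - 359\right) \left(-757259\right) = \left(- \frac{215065}{599}\right) \left(-757259\right) = \frac{162859906835}{599}$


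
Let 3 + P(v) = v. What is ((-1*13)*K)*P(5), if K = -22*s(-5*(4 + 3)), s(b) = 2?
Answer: 1144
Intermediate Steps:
P(v) = -3 + v
K = -44 (K = -22*2 = -44)
((-1*13)*K)*P(5) = (-1*13*(-44))*(-3 + 5) = -13*(-44)*2 = 572*2 = 1144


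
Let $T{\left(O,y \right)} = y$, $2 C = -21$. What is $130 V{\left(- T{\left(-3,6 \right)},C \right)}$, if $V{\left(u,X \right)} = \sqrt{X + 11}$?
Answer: $65 \sqrt{2} \approx 91.924$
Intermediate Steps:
$C = - \frac{21}{2}$ ($C = \frac{1}{2} \left(-21\right) = - \frac{21}{2} \approx -10.5$)
$V{\left(u,X \right)} = \sqrt{11 + X}$
$130 V{\left(- T{\left(-3,6 \right)},C \right)} = 130 \sqrt{11 - \frac{21}{2}} = \frac{130}{\sqrt{2}} = 130 \frac{\sqrt{2}}{2} = 65 \sqrt{2}$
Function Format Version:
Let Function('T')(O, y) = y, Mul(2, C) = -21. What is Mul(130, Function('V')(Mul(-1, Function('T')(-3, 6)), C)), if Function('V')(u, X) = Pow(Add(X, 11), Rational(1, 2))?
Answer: Mul(65, Pow(2, Rational(1, 2))) ≈ 91.924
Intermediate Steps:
C = Rational(-21, 2) (C = Mul(Rational(1, 2), -21) = Rational(-21, 2) ≈ -10.500)
Function('V')(u, X) = Pow(Add(11, X), Rational(1, 2))
Mul(130, Function('V')(Mul(-1, Function('T')(-3, 6)), C)) = Mul(130, Pow(Add(11, Rational(-21, 2)), Rational(1, 2))) = Mul(130, Pow(Rational(1, 2), Rational(1, 2))) = Mul(130, Mul(Rational(1, 2), Pow(2, Rational(1, 2)))) = Mul(65, Pow(2, Rational(1, 2)))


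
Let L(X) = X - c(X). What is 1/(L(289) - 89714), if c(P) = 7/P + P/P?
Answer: -289/25844121 ≈ -1.1182e-5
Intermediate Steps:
c(P) = 1 + 7/P (c(P) = 7/P + 1 = 1 + 7/P)
L(X) = X - (7 + X)/X
1/(L(289) - 89714) = 1/((-1 + 289 - 7/289) - 89714) = 1/(83225/289 - 89714) = 1/(-25844121/289) = -289/25844121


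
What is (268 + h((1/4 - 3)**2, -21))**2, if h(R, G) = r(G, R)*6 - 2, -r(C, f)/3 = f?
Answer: 1079521/64 ≈ 16868.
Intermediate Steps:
r(C, f) = -3*f
h(R, G) = -2 - 18*R (h(R, G) = -3*R*6 - 2 = -18*R - 2 = -2 - 18*R)
(268 + h((1/4 - 3)**2, -21))**2 = (268 + (-2 - 18*(1/4 - 3)**2))**2 = (268 + (-2 - 18*(-11/4)**2))**2 = (268 + (-2 - 18*121/16))**2 = (268 + (-2 - 1089/8))**2 = (268 - 1105/8)**2 = (1039/8)**2 = 1079521/64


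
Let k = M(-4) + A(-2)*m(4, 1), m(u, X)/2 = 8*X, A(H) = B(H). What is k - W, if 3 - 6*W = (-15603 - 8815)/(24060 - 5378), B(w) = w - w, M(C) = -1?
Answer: -48139/28023 ≈ -1.7178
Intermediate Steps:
B(w) = 0
A(H) = 0
m(u, X) = 16*X (m(u, X) = 2*(8*X) = 16*X)
W = 20116/28023 (W = 1/2 - (-15603 - 8815)/(6*(24060 - 5378)) = 1/2 - (-12209)/(3*18682) = 1/2 - 1/6*(-12209/9341) = 1/2 + 12209/56046 = 20116/28023 ≈ 0.71784)
k = -1 (k = -1 + 0*(16*1) = -1 + 0*16 = -1 + 0 = -1)
k - W = -1 - 1*20116/28023 = -1 - 20116/28023 = -48139/28023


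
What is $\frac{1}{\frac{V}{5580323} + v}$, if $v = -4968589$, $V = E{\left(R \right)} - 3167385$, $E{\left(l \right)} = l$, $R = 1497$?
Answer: $- \frac{5580323}{27726334640135} \approx -2.0126 \cdot 10^{-7}$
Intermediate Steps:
$V = -3165888$ ($V = 1497 - 3167385 = -3165888$)
$\frac{1}{\frac{V}{5580323} + v} = \frac{1}{- \frac{3165888}{5580323} - 4968589} = \frac{1}{- \frac{27726334640135}{5580323}} = - \frac{5580323}{27726334640135}$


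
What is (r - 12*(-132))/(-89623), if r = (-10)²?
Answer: -1684/89623 ≈ -0.018790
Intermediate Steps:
r = 100
(r - 12*(-132))/(-89623) = (100 - 12*(-132))/(-89623) = (100 + 1584)*(-1/89623) = 1684*(-1/89623) = -1684/89623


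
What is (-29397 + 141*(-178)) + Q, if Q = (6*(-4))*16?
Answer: -54879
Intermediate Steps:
Q = -384 (Q = -24*16 = -384)
(-29397 + 141*(-178)) + Q = (-29397 + 141*(-178)) - 384 = (-29397 - 25098) - 384 = -54495 - 384 = -54879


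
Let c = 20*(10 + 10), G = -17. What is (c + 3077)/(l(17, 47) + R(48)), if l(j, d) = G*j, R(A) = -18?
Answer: -3477/307 ≈ -11.326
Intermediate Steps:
c = 400 (c = 20*20 = 400)
l(j, d) = -17*j
(c + 3077)/(l(17, 47) + R(48)) = (400 + 3077)/(-17*17 - 18) = 3477/(-289 - 18) = 3477/(-307) = 3477*(-1/307) = -3477/307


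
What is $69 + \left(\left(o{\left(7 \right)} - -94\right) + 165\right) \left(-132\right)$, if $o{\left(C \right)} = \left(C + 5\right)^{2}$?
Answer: $-53127$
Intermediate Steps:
$o{\left(C \right)} = \left(5 + C\right)^{2}$
$69 + \left(\left(o{\left(7 \right)} - -94\right) + 165\right) \left(-132\right) = 69 + \left(\left(\left(5 + 7\right)^{2} - -94\right) + 165\right) \left(-132\right) = 69 + \left(\left(12^{2} + 94\right) + 165\right) \left(-132\right) = 69 + \left(\left(144 + 94\right) + 165\right) \left(-132\right) = 69 + \left(238 + 165\right) \left(-132\right) = 69 + 403 \left(-132\right) = 69 - 53196 = -53127$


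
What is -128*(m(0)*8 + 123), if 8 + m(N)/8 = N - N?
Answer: 49792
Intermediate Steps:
m(N) = -64 (m(N) = -64 + 8*(N - N) = -64 + 8*0 = -64 + 0 = -64)
-128*(m(0)*8 + 123) = -128*(-64*8 + 123) = -128*(-512 + 123) = -128*(-389) = 49792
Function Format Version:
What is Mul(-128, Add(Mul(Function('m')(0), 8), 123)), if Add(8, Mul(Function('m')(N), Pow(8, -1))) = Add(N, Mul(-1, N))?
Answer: 49792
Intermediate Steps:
Function('m')(N) = -64 (Function('m')(N) = Add(-64, Mul(8, Add(N, Mul(-1, N)))) = Add(-64, Mul(8, 0)) = Add(-64, 0) = -64)
Mul(-128, Add(Mul(Function('m')(0), 8), 123)) = Mul(-128, Add(Mul(-64, 8), 123)) = Mul(-128, Add(-512, 123)) = Mul(-128, -389) = 49792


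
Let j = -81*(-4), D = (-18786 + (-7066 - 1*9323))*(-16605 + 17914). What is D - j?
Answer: -46044399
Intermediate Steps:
D = -46044075 (D = (-18786 + (-7066 - 9323))*1309 = (-18786 - 16389)*1309 = -35175*1309 = -46044075)
j = 324
D - j = -46044075 - 1*324 = -46044075 - 324 = -46044399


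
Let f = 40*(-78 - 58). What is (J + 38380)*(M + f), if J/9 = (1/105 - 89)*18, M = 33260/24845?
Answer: -22666271192592/173915 ≈ -1.3033e+8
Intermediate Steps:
f = -5440 (f = 40*(-136) = -5440)
M = 6652/4969 (M = 33260*(1/24845) = 6652/4969 ≈ 1.3387)
J = -504576/35 (J = 9*((1/105 - 89)*18) = 9*(-9344/105*18) = 9*(-56064/35) = -504576/35 ≈ -14416.)
(J + 38380)*(M + f) = (-504576/35 + 38380)*(6652/4969 - 5440) = (838724/35)*(-27024708/4969) = -22666271192592/173915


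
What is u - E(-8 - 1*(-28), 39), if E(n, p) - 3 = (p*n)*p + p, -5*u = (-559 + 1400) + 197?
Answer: -153348/5 ≈ -30670.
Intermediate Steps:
u = -1038/5 (u = -((-559 + 1400) + 197)/5 = -(841 + 197)/5 = -1/5*1038 = -1038/5 ≈ -207.60)
E(n, p) = 3 + p + n*p**2 (E(n, p) = 3 + ((p*n)*p + p) = 3 + ((n*p)*p + p) = 3 + (n*p**2 + p) = 3 + (p + n*p**2) = 3 + p + n*p**2)
u - E(-8 - 1*(-28), 39) = -1038/5 - (3 + 39 + (-8 - 1*(-28))*39**2) = -1038/5 - (3 + 39 + (-8 + 28)*1521) = -1038/5 - (3 + 39 + 20*1521) = -1038/5 - (3 + 39 + 30420) = -1038/5 - 1*30462 = -1038/5 - 30462 = -153348/5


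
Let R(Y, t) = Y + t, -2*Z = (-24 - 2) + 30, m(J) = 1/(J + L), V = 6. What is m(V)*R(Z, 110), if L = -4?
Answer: 54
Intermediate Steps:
m(J) = 1/(-4 + J) (m(J) = 1/(J - 4) = 1/(-4 + J))
Z = -2 (Z = -((-24 - 2) + 30)/2 = -(-26 + 30)/2 = -½*4 = -2)
m(V)*R(Z, 110) = (-2 + 110)/(-4 + 6) = 108/2 = (½)*108 = 54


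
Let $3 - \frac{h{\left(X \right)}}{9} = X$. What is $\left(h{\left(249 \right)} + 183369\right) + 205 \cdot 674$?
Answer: $319325$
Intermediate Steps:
$h{\left(X \right)} = 27 - 9 X$
$\left(h{\left(249 \right)} + 183369\right) + 205 \cdot 674 = \left(\left(27 - 2241\right) + 183369\right) + 205 \cdot 674 = \left(\left(27 - 2241\right) + 183369\right) + 138170 = \left(-2214 + 183369\right) + 138170 = 181155 + 138170 = 319325$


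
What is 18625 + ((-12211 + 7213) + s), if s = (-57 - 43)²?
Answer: 23627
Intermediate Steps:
s = 10000 (s = (-100)² = 10000)
18625 + ((-12211 + 7213) + s) = 18625 + ((-12211 + 7213) + 10000) = 18625 + (-4998 + 10000) = 18625 + 5002 = 23627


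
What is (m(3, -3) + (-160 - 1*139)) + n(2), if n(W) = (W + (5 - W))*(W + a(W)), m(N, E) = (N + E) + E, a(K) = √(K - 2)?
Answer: -292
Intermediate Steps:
a(K) = √(-2 + K)
m(N, E) = N + 2*E (m(N, E) = (E + N) + E = N + 2*E)
n(W) = 5*W + 5*√(-2 + W) (n(W) = (W + (5 - W))*(W + √(-2 + W)) = 5*(W + √(-2 + W)) = 5*W + 5*√(-2 + W))
(m(3, -3) + (-160 - 1*139)) + n(2) = ((3 + 2*(-3)) + (-160 - 1*139)) + (5*2 + 5*√(-2 + 2)) = ((3 - 6) + (-160 - 139)) + (10 + 5*√0) = (-3 - 299) + (10 + 5*0) = -302 + (10 + 0) = -302 + 10 = -292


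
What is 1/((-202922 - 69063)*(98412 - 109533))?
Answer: 1/3024745185 ≈ 3.3061e-10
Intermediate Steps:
1/((-202922 - 69063)*(98412 - 109533)) = 1/(-271985*(-11121)) = 1/3024745185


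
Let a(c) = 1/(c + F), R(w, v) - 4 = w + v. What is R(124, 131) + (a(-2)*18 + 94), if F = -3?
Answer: 1747/5 ≈ 349.40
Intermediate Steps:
R(w, v) = 4 + v + w (R(w, v) = 4 + (w + v) = 4 + (v + w) = 4 + v + w)
a(c) = 1/(-3 + c) (a(c) = 1/(c - 3) = 1/(-3 + c))
R(124, 131) + (a(-2)*18 + 94) = (4 + 131 + 124) + (18/(-3 - 2) + 94) = 259 + (18/(-5) + 94) = 259 + (-⅕*18 + 94) = 259 + (-18/5 + 94) = 259 + 452/5 = 1747/5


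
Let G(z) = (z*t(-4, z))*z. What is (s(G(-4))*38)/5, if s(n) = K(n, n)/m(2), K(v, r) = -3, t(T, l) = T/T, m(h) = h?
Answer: -57/5 ≈ -11.400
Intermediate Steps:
t(T, l) = 1
G(z) = z² (G(z) = (z*1)*z = z*z = z²)
s(n) = -3/2
(s(G(-4))*38)/5 = -3/2*38/5 = -57*⅕ = -57/5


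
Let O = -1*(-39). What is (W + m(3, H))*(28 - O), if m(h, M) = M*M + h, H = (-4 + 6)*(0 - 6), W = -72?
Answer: -825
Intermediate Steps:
O = 39
H = -12 (H = 2*(-6) = -12)
m(h, M) = h + M**2 (m(h, M) = M**2 + h = h + M**2)
(W + m(3, H))*(28 - O) = (-72 + (3 + (-12)**2))*(28 - 1*39) = (-72 + (3 + 144))*(28 - 39) = (-72 + 147)*(-11) = 75*(-11) = -825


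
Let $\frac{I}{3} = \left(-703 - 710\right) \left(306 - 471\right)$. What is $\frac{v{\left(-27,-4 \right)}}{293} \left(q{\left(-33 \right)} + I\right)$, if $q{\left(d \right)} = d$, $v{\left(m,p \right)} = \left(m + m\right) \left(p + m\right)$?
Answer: $\frac{1170798948}{293} \approx 3.9959 \cdot 10^{6}$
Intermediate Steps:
$v{\left(m,p \right)} = 2 m \left(m + p\right)$
$I = 699435$ ($I = 3 \left(-703 - 710\right) \left(306 - 471\right) = 3 \left(\left(-1413\right) \left(-165\right)\right) = 3 \cdot 233145 = 699435$)
$\frac{v{\left(-27,-4 \right)}}{293} \left(q{\left(-33 \right)} + I\right) = \frac{2 \left(-27\right) \left(-27 - 4\right)}{293} \left(-33 + 699435\right) = 2 \left(-27\right) \left(-31\right) \frac{1}{293} \cdot 699402 = 1674 \cdot \frac{1}{293} \cdot 699402 = \frac{1674}{293} \cdot 699402 = \frac{1170798948}{293}$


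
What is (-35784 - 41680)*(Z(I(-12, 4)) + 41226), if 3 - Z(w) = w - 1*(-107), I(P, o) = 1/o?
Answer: -3185455242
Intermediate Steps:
Z(w) = -104 - w (Z(w) = 3 - (w - 1*(-107)) = 3 - (w + 107) = 3 - (107 + w) = 3 + (-107 - w) = -104 - w)
(-35784 - 41680)*(Z(I(-12, 4)) + 41226) = (-35784 - 41680)*((-104 - 1/4) + 41226) = -77464*((-104 - 1*1/4) + 41226) = -77464*((-104 - 1/4) + 41226) = -77464*(-417/4 + 41226) = -77464*164487/4 = -3185455242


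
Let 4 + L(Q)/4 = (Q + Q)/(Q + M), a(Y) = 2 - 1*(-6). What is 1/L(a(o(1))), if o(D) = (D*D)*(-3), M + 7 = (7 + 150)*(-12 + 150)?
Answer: -21667/346608 ≈ -0.062512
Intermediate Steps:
M = 21659 (M = -7 + (7 + 150)*(-12 + 150) = -7 + 157*138 = -7 + 21666 = 21659)
o(D) = -3*D² (o(D) = D²*(-3) = -3*D²)
a(Y) = 8 (a(Y) = 2 + 6 = 8)
L(Q) = -16 + 8*Q/(21659 + Q) (L(Q) = -16 + 4*((Q + Q)/(Q + 21659)) = -16 + 4*((2*Q)/(21659 + Q)) = -16 + 4*(2*Q/(21659 + Q)) = -16 + 8*Q/(21659 + Q))
1/L(a(o(1))) = 1/(8*(-43318 - 1*8)/(21659 + 8)) = 1/(8*(-43318 - 8)/21667) = 1/(8*(1/21667)*(-43326)) = 1/(-346608/21667) = -21667/346608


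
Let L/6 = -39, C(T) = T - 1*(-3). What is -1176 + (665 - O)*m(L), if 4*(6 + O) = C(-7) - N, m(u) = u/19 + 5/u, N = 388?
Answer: -47408915/4446 ≈ -10663.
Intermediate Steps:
C(T) = 3 + T (C(T) = T + 3 = 3 + T)
L = -234 (L = 6*(-39) = -234)
m(u) = 5/u + u/19 (m(u) = u*(1/19) + 5/u = u/19 + 5/u = 5/u + u/19)
O = -104 (O = -6 + ((3 - 7) - 1*388)/4 = -6 + (-4 - 388)/4 = -6 + (¼)*(-392) = -6 - 98 = -104)
-1176 + (665 - O)*m(L) = -1176 + (665 - 1*(-104))*(5/(-234) + (1/19)*(-234)) = -1176 + (665 + 104)*(5*(-1/234) - 234/19) = -1176 + 769*(-5/234 - 234/19) = -1176 + 769*(-54851/4446) = -1176 - 42180419/4446 = -47408915/4446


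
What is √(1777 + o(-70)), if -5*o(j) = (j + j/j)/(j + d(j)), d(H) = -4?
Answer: √243245770/370 ≈ 42.152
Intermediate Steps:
o(j) = -(1 + j)/(5*(-4 + j)) (o(j) = -(j + j/j)/(5*(j - 4)) = -(j + 1)/(5*(-4 + j)) = -(1 + j)/(5*(-4 + j)))
√(1777 + o(-70)) = √(1777 + (-1 - 1*(-70))/(5*(-4 - 70))) = √(1777 + (⅕)*(-1 + 70)/(-74)) = √(1777 + (⅕)*(-1/74)*69) = √(1777 - 69/370) = √(657421/370) = √243245770/370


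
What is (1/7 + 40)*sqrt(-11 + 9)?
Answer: 281*I*sqrt(2)/7 ≈ 56.771*I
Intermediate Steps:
(1/7 + 40)*sqrt(-11 + 9) = (1/7 + 40)*sqrt(-2) = 281*(I*sqrt(2))/7 = 281*I*sqrt(2)/7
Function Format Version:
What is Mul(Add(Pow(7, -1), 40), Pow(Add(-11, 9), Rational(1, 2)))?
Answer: Mul(Rational(281, 7), I, Pow(2, Rational(1, 2))) ≈ Mul(56.771, I)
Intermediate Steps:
Mul(Add(Pow(7, -1), 40), Pow(Add(-11, 9), Rational(1, 2))) = Mul(Add(Rational(1, 7), 40), Pow(-2, Rational(1, 2))) = Mul(Rational(281, 7), Mul(I, Pow(2, Rational(1, 2)))) = Mul(Rational(281, 7), I, Pow(2, Rational(1, 2)))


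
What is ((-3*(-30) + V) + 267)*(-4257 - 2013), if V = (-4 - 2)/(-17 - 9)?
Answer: -29117880/13 ≈ -2.2398e+6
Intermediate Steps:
V = 3/13 (V = -6/(-26) = -6*(-1/26) = 3/13 ≈ 0.23077)
((-3*(-30) + V) + 267)*(-4257 - 2013) = ((-3*(-30) + 3/13) + 267)*(-4257 - 2013) = ((90 + 3/13) + 267)*(-6270) = (1173/13 + 267)*(-6270) = (4644/13)*(-6270) = -29117880/13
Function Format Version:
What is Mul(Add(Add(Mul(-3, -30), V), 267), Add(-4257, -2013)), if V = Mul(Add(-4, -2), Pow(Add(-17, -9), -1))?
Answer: Rational(-29117880, 13) ≈ -2.2398e+6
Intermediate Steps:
V = Rational(3, 13) (V = Mul(-6, Pow(-26, -1)) = Mul(-6, Rational(-1, 26)) = Rational(3, 13) ≈ 0.23077)
Mul(Add(Add(Mul(-3, -30), V), 267), Add(-4257, -2013)) = Mul(Add(Add(Mul(-3, -30), Rational(3, 13)), 267), Add(-4257, -2013)) = Mul(Add(Add(90, Rational(3, 13)), 267), -6270) = Mul(Add(Rational(1173, 13), 267), -6270) = Mul(Rational(4644, 13), -6270) = Rational(-29117880, 13)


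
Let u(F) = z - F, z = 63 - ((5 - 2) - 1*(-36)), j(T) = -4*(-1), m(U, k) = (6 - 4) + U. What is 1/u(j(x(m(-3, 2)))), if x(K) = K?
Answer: 1/20 ≈ 0.050000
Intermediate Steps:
m(U, k) = 2 + U
j(T) = 4
z = 24 (z = 63 - (3 + 36) = 63 - 1*39 = 63 - 39 = 24)
u(F) = 24 - F
1/u(j(x(m(-3, 2)))) = 1/(24 - 1*4) = 1/(24 - 4) = 1/20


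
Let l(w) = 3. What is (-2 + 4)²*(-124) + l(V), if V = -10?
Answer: -493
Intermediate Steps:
(-2 + 4)²*(-124) + l(V) = (-2 + 4)²*(-124) + 3 = 2²*(-124) + 3 = 4*(-124) + 3 = -496 + 3 = -493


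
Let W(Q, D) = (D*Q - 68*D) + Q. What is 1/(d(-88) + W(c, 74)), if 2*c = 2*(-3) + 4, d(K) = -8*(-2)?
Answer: -1/5091 ≈ -0.00019643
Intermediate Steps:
d(K) = 16
c = -1 (c = (2*(-3) + 4)/2 = (-6 + 4)/2 = (1/2)*(-2) = -1)
W(Q, D) = Q - 68*D + D*Q (W(Q, D) = (-68*D + D*Q) + Q = Q - 68*D + D*Q)
1/(d(-88) + W(c, 74)) = 1/(16 + (-1 - 68*74 + 74*(-1))) = 1/(16 + (-1 - 5032 - 74)) = 1/(16 - 5107) = 1/(-5091) = -1/5091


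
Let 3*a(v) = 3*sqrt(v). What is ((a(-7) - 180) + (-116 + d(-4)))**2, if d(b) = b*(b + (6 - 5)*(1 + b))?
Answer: (268 - I*sqrt(7))**2 ≈ 71817.0 - 1418.0*I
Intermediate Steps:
a(v) = sqrt(v) (a(v) = (3*sqrt(v))/3 = sqrt(v))
d(b) = b*(1 + 2*b) (d(b) = b*(b + 1*(1 + b)) = b*(b + (1 + b)) = b*(1 + 2*b))
((a(-7) - 180) + (-116 + d(-4)))**2 = ((sqrt(-7) - 180) + (-116 - 4*(1 + 2*(-4))))**2 = ((I*sqrt(7) - 180) + (-116 - 4*(1 - 8)))**2 = ((-180 + I*sqrt(7)) + (-116 - 4*(-7)))**2 = ((-180 + I*sqrt(7)) + (-116 + 28))**2 = ((-180 + I*sqrt(7)) - 88)**2 = (-268 + I*sqrt(7))**2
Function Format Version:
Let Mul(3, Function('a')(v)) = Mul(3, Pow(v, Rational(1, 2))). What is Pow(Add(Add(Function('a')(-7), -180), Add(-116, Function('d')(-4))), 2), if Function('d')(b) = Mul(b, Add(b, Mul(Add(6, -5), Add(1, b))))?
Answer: Pow(Add(268, Mul(-1, I, Pow(7, Rational(1, 2)))), 2) ≈ Add(71817., Mul(-1418., I))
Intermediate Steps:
Function('a')(v) = Pow(v, Rational(1, 2)) (Function('a')(v) = Mul(Rational(1, 3), Mul(3, Pow(v, Rational(1, 2)))) = Pow(v, Rational(1, 2)))
Function('d')(b) = Mul(b, Add(1, Mul(2, b))) (Function('d')(b) = Mul(b, Add(b, Mul(1, Add(1, b)))) = Mul(b, Add(b, Add(1, b))) = Mul(b, Add(1, Mul(2, b))))
Pow(Add(Add(Function('a')(-7), -180), Add(-116, Function('d')(-4))), 2) = Pow(Add(Add(Pow(-7, Rational(1, 2)), -180), Add(-116, Mul(-4, Add(1, Mul(2, -4))))), 2) = Pow(Add(Add(Mul(I, Pow(7, Rational(1, 2))), -180), Add(-116, Mul(-4, Add(1, -8)))), 2) = Pow(Add(Add(-180, Mul(I, Pow(7, Rational(1, 2)))), Add(-116, Mul(-4, -7))), 2) = Pow(Add(Add(-180, Mul(I, Pow(7, Rational(1, 2)))), Add(-116, 28)), 2) = Pow(Add(Add(-180, Mul(I, Pow(7, Rational(1, 2)))), -88), 2) = Pow(Add(-268, Mul(I, Pow(7, Rational(1, 2)))), 2)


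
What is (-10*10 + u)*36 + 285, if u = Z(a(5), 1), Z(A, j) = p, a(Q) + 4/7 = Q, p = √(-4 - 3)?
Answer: -3315 + 36*I*√7 ≈ -3315.0 + 95.247*I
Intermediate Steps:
p = I*√7 (p = √(-7) = I*√7 ≈ 2.6458*I)
a(Q) = -4/7 + Q
Z(A, j) = I*√7
u = I*√7 ≈ 2.6458*I
(-10*10 + u)*36 + 285 = (-10*10 + I*√7)*36 + 285 = (-100 + I*√7)*36 + 285 = (-3600 + 36*I*√7) + 285 = -3315 + 36*I*√7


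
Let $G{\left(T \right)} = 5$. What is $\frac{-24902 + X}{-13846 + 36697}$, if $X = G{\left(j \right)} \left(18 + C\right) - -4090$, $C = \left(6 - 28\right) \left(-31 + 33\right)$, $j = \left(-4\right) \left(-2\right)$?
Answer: $- \frac{20942}{22851} \approx -0.91646$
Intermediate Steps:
$j = 8$
$C = -44$ ($C = \left(-22\right) 2 = -44$)
$X = 3960$ ($X = 5 \left(18 - 44\right) - -4090 = 5 \left(-26\right) + 4090 = -130 + 4090 = 3960$)
$\frac{-24902 + X}{-13846 + 36697} = \frac{-24902 + 3960}{-13846 + 36697} = - \frac{20942}{22851}$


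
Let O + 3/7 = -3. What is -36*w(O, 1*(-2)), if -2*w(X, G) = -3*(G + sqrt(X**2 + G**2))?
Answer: 108 - 108*sqrt(193)/7 ≈ -106.34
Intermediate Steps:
O = -24/7 (O = -3/7 - 3 = -24/7 ≈ -3.4286)
w(X, G) = 3*G/2 + 3*sqrt(G**2 + X**2)/2 (w(X, G) = -(-3)*(G + sqrt(X**2 + G**2))/2 = -(-3)*(G + sqrt(G**2 + X**2))/2 = -(-3*G - 3*sqrt(G**2 + X**2))/2 = 3*G/2 + 3*sqrt(G**2 + X**2)/2)
-36*w(O, 1*(-2)) = -36*(3*(1*(-2))/2 + 3*sqrt((1*(-2))**2 + (-24/7)**2)/2) = -36*((3/2)*(-2) + 3*sqrt((-2)**2 + 576/49)/2) = -36*(-3 + 3*sqrt(4 + 576/49)/2) = -36*(-3 + 3*sqrt(772/49)/2) = -36*(-3 + 3*(2*sqrt(193)/7)/2) = -36*(-3 + 3*sqrt(193)/7) = 108 - 108*sqrt(193)/7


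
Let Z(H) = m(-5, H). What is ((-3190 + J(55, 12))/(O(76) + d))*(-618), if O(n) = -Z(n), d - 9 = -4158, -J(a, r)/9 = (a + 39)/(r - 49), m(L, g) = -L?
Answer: -36209856/76849 ≈ -471.18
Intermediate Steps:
Z(H) = 5 (Z(H) = -1*(-5) = 5)
J(a, r) = -9*(39 + a)/(-49 + r) (J(a, r) = -9*(a + 39)/(r - 49) = -9*(39 + a)/(-49 + r))
d = -4149 (d = 9 - 4158 = -4149)
O(n) = -5 (O(n) = -1*5 = -5)
((-3190 + J(55, 12))/(O(76) + d))*(-618) = ((-3190 + 9*(-39 - 1*55)/(-49 + 12))/(-5 - 4149))*(-618) = ((-3190 + 9*(-39 - 55)/(-37))/(-4154))*(-618) = ((-3190 + 9*(-1/37)*(-94))*(-1/4154))*(-618) = ((-3190 + 846/37)*(-1/4154))*(-618) = -117184/37*(-1/4154)*(-618) = (58592/76849)*(-618) = -36209856/76849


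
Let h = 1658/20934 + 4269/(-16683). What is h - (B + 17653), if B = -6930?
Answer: -624163806073/58206987 ≈ -10723.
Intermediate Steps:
h = -10284472/58206987 (h = 1658*(1/20934) + 4269*(-1/16683) = 829/10467 - 1423/5561 = -10284472/58206987 ≈ -0.17669)
h - (B + 17653) = -10284472/58206987 - (-6930 + 17653) = -10284472/58206987 - 1*10723 = -10284472/58206987 - 10723 = -624163806073/58206987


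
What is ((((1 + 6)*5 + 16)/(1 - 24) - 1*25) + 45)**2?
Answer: 167281/529 ≈ 316.22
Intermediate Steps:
((((1 + 6)*5 + 16)/(1 - 24) - 1*25) + 45)**2 = (((7*5 + 16)/(-23) - 25) + 45)**2 = (((35 + 16)*(-1/23) - 25) + 45)**2 = ((51*(-1/23) - 25) + 45)**2 = ((-51/23 - 25) + 45)**2 = (-626/23 + 45)**2 = (409/23)**2 = 167281/529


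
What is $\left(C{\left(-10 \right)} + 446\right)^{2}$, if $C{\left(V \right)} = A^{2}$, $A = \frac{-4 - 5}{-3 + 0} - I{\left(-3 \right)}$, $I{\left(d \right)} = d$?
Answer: $232324$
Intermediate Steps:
$A = 6$ ($A = \frac{-4 - 5}{-3 + 0} - -3 = - \frac{9}{-3} + 3 = \left(-9\right) \left(- \frac{1}{3}\right) + 3 = 3 + 3 = 6$)
$C{\left(V \right)} = 36$ ($C{\left(V \right)} = 6^{2} = 36$)
$\left(C{\left(-10 \right)} + 446\right)^{2} = \left(36 + 446\right)^{2} = 482^{2} = 232324$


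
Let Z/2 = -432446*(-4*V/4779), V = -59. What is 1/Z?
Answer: -81/3459568 ≈ -2.3413e-5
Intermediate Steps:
Z = -3459568/81 (Z = 2*(-432446/(516132/((-59*(-9)*48)))) = 2*(-432446/(516132/((531*48)))) = 2*(-432446/(516132/25488)) = 2*(-432446/(516132*(1/25488))) = 2*(-432446/81/4) = 2*(-432446*4/81) = 2*(-1729784/81) = -3459568/81 ≈ -42711.)
1/Z = 1/(-3459568/81) = -81/3459568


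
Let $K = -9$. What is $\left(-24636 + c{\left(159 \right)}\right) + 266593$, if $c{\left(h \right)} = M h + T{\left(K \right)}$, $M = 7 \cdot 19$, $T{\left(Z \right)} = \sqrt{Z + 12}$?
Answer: $263104 + \sqrt{3} \approx 2.6311 \cdot 10^{5}$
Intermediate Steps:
$T{\left(Z \right)} = \sqrt{12 + Z}$
$M = 133$
$c{\left(h \right)} = \sqrt{3} + 133 h$ ($c{\left(h \right)} = 133 h + \sqrt{12 - 9} = 133 h + \sqrt{3} = \sqrt{3} + 133 h$)
$\left(-24636 + c{\left(159 \right)}\right) + 266593 = \left(-24636 + \left(\sqrt{3} + 133 \cdot 159\right)\right) + 266593 = \left(-24636 + \left(\sqrt{3} + 21147\right)\right) + 266593 = \left(-24636 + \left(21147 + \sqrt{3}\right)\right) + 266593 = \left(-3489 + \sqrt{3}\right) + 266593 = 263104 + \sqrt{3}$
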